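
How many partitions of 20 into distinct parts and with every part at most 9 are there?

22

They are:
3 + 8 + 9
1 + 2 + 8 + 9
4 + 7 + 9
1 + 3 + 7 + 9
5 + 6 + 9
1 + 4 + 6 + 9
2 + 3 + 6 + 9
2 + 4 + 5 + 9
1 + 2 + 3 + 5 + 9
5 + 7 + 8
1 + 4 + 7 + 8
2 + 3 + 7 + 8
1 + 5 + 6 + 8
2 + 4 + 6 + 8
1 + 2 + 3 + 6 + 8
3 + 4 + 5 + 8
1 + 2 + 4 + 5 + 8
2 + 5 + 6 + 7
3 + 4 + 6 + 7
1 + 2 + 4 + 6 + 7
1 + 3 + 4 + 5 + 7
2 + 3 + 4 + 5 + 6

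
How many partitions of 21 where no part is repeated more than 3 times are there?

395

There are 395 such partitions.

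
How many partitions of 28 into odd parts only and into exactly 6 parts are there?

44

A partial list (first 12 by largest part):
23 + 1 + 1 + 1 + 1 + 1
21 + 3 + 1 + 1 + 1 + 1
19 + 5 + 1 + 1 + 1 + 1
19 + 3 + 3 + 1 + 1 + 1
17 + 7 + 1 + 1 + 1 + 1
17 + 5 + 3 + 1 + 1 + 1
17 + 3 + 3 + 3 + 1 + 1
15 + 9 + 1 + 1 + 1 + 1
15 + 7 + 3 + 1 + 1 + 1
15 + 5 + 5 + 1 + 1 + 1
15 + 5 + 3 + 3 + 1 + 1
15 + 3 + 3 + 3 + 3 + 1
…and 32 more, for 44 total.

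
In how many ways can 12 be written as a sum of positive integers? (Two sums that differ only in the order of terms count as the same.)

77

There are 77 such partitions.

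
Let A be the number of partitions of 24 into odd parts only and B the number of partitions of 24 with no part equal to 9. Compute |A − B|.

Partitions of 24 into odd parts only: 122.
Partitions of 24 with no part equal to 9: 1399.
|122 − 1399| = 1277.

1277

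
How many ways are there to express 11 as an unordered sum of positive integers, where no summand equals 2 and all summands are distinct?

7

The partitions of 11 that satisfy the conditions:
11
10,1
8,3
7,4
7,3,1
6,5
6,4,1
Counting gives 7.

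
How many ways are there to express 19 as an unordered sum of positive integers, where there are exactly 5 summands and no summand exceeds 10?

58

A partial list (first 12 by largest part):
10+6+1+1+1
10+5+2+1+1
10+4+3+1+1
10+4+2+2+1
10+3+3+2+1
10+3+2+2+2
9+7+1+1+1
9+6+2+1+1
9+5+3+1+1
9+5+2+2+1
9+4+4+1+1
9+4+3+2+1
…and 46 more, for 58 total.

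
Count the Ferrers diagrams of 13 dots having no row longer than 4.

39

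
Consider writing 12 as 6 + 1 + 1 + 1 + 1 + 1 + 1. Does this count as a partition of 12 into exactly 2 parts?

No

The parts sum to 12, and the condition 'there are exactly 2 summands' is violated.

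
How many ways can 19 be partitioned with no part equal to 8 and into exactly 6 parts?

A partial list (first 12 by largest part):
14, 1, 1, 1, 1, 1
13, 2, 1, 1, 1, 1
12, 3, 1, 1, 1, 1
12, 2, 2, 1, 1, 1
11, 4, 1, 1, 1, 1
11, 3, 2, 1, 1, 1
11, 2, 2, 2, 1, 1
10, 5, 1, 1, 1, 1
10, 4, 2, 1, 1, 1
10, 3, 3, 1, 1, 1
10, 3, 2, 2, 1, 1
10, 2, 2, 2, 2, 1
…and 49 more, for 61 total.

61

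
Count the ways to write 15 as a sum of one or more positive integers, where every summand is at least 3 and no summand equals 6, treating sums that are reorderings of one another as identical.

Enumerating:
15
3,12
4,11
5,10
3,3,9
7,8
3,4,8
3,5,7
4,4,7
5,5,5
3,3,4,5
3,4,4,4
3,3,3,3,3

13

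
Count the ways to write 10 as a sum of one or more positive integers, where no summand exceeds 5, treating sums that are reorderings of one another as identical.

A partial list (first 12 by largest part):
5 + 5
5 + 4 + 1
5 + 3 + 2
5 + 3 + 1 + 1
5 + 2 + 2 + 1
5 + 2 + 1 + 1 + 1
5 + 1 + 1 + 1 + 1 + 1
4 + 4 + 2
4 + 4 + 1 + 1
4 + 3 + 3
4 + 3 + 2 + 1
4 + 3 + 1 + 1 + 1
…and 18 more, for 30 total.

30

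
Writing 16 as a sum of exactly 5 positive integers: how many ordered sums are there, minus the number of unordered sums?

1328

Compositions: C(15,4) = 1365.
Partitions of 16 into exactly 5 parts: 37.
Difference: 1365 − 37 = 1328.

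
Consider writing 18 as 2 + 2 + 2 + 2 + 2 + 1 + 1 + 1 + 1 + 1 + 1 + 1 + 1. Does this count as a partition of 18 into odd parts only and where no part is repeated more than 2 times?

The parts sum to 18, and the condition 'every summand is odd' is violated.

No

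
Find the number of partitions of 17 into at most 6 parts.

Direct enumeration gives 163 partitions.

163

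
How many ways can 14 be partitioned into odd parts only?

22

They are:
1+13
3+11
1+1+1+11
5+9
1+1+3+9
1+1+1+1+1+9
7+7
1+1+5+7
1+3+3+7
1+1+1+1+3+7
1+1+1+1+1+1+1+7
1+3+5+5
1+1+1+1+5+5
3+3+3+5
1+1+1+3+3+5
1+1+1+1+1+1+3+5
1+1+1+1+1+1+1+1+1+5
1+1+3+3+3+3
1+1+1+1+1+3+3+3
1+1+1+1+1+1+1+1+3+3
1+1+1+1+1+1+1+1+1+1+1+3
1+1+1+1+1+1+1+1+1+1+1+1+1+1
Counting gives 22.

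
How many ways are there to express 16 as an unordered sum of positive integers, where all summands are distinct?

32

A partial list (first 12 by largest part):
16
15, 1
14, 2
13, 3
13, 2, 1
12, 4
12, 3, 1
11, 5
11, 4, 1
11, 3, 2
10, 6
10, 5, 1
…and 20 more, for 32 total.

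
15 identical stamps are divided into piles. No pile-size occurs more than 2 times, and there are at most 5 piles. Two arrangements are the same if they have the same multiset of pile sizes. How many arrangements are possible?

There are too many to list fully; the first 12 (by largest part) are:
15
14+1
13+2
13+1+1
12+3
12+2+1
11+4
11+3+1
11+2+2
11+2+1+1
10+5
10+4+1
…and 53 more, for 65 total.

65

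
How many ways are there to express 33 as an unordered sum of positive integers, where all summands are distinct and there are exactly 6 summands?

58

A partial list (first 12 by largest part):
1+2+3+4+5+18
1+2+3+4+6+17
1+2+3+4+7+16
1+2+3+5+6+16
1+2+3+4+8+15
1+2+3+5+7+15
1+2+4+5+6+15
1+2+3+4+9+14
1+2+3+5+8+14
1+2+3+6+7+14
1+2+4+5+7+14
1+3+4+5+6+14
…and 46 more, for 58 total.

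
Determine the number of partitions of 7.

15

Listing the qualifying partitions of 7:
7
6 + 1
5 + 2
5 + 1 + 1
4 + 3
4 + 2 + 1
4 + 1 + 1 + 1
3 + 3 + 1
3 + 2 + 2
3 + 2 + 1 + 1
3 + 1 + 1 + 1 + 1
2 + 2 + 2 + 1
2 + 2 + 1 + 1 + 1
2 + 1 + 1 + 1 + 1 + 1
1 + 1 + 1 + 1 + 1 + 1 + 1
Counting gives 15.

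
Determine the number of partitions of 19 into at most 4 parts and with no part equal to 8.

78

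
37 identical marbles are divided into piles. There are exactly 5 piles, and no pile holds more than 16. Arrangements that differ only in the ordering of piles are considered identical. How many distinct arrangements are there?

472

Enumerating by decreasing first part gives 472 partitions in all.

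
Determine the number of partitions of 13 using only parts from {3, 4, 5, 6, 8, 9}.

Listing the qualifying partitions of 13:
9 + 4
8 + 5
6 + 4 + 3
5 + 5 + 3
5 + 4 + 4
4 + 3 + 3 + 3

6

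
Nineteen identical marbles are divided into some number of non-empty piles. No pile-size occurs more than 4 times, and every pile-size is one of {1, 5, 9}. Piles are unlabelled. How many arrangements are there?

Enumerating:
1+9+9
5+5+9
1+1+1+1+5+5+5
Counting gives 3.

3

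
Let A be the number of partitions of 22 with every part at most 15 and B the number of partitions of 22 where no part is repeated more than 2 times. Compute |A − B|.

675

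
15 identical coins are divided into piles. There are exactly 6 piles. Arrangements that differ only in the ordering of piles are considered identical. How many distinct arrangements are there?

26

There are too many to list fully; the first 12 (by largest part) are:
10, 1, 1, 1, 1, 1
9, 2, 1, 1, 1, 1
8, 3, 1, 1, 1, 1
8, 2, 2, 1, 1, 1
7, 4, 1, 1, 1, 1
7, 3, 2, 1, 1, 1
7, 2, 2, 2, 1, 1
6, 5, 1, 1, 1, 1
6, 4, 2, 1, 1, 1
6, 3, 3, 1, 1, 1
6, 3, 2, 2, 1, 1
6, 2, 2, 2, 2, 1
…and 14 more, for 26 total.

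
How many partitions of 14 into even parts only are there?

15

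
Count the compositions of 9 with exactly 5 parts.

70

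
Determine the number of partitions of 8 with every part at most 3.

10

They are:
2,3,3
1,1,3,3
1,2,2,3
1,1,1,2,3
1,1,1,1,1,3
2,2,2,2
1,1,2,2,2
1,1,1,1,2,2
1,1,1,1,1,1,2
1,1,1,1,1,1,1,1
That's 10 in total.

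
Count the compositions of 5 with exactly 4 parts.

4

Place 3 bars in the 4 internal gaps of a row of 5 dots: C(4,3) = 4.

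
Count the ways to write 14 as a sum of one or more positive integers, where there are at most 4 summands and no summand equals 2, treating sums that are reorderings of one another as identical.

28

There are too many to list fully; the first 12 (by largest part) are:
14
13 + 1
12 + 1 + 1
11 + 3
11 + 1 + 1 + 1
10 + 4
10 + 3 + 1
9 + 5
9 + 4 + 1
9 + 3 + 1 + 1
8 + 6
8 + 5 + 1
…and 16 more, for 28 total.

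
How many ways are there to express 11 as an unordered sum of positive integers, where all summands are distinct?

12

The partitions of 11 that satisfy the conditions:
11
10+1
9+2
8+3
8+2+1
7+4
7+3+1
6+5
6+4+1
6+3+2
5+4+2
5+3+2+1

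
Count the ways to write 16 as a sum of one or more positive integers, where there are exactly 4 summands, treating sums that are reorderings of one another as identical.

A partial list (first 12 by largest part):
13 + 1 + 1 + 1
12 + 2 + 1 + 1
11 + 3 + 1 + 1
11 + 2 + 2 + 1
10 + 4 + 1 + 1
10 + 3 + 2 + 1
10 + 2 + 2 + 2
9 + 5 + 1 + 1
9 + 4 + 2 + 1
9 + 3 + 3 + 1
9 + 3 + 2 + 2
8 + 6 + 1 + 1
…and 22 more, for 34 total.

34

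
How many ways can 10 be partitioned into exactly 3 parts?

8

The partitions of 10 that satisfy the conditions:
8+1+1
7+2+1
6+3+1
6+2+2
5+4+1
5+3+2
4+4+2
4+3+3
That's 8 in total.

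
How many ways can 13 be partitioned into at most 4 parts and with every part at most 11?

37

A partial list (first 12 by largest part):
2 + 11
1 + 1 + 11
3 + 10
1 + 2 + 10
1 + 1 + 1 + 10
4 + 9
1 + 3 + 9
2 + 2 + 9
1 + 1 + 2 + 9
5 + 8
1 + 4 + 8
2 + 3 + 8
…and 25 more, for 37 total.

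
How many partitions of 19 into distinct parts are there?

A partial list (first 12 by largest part):
19
1,18
2,17
3,16
1,2,16
4,15
1,3,15
5,14
1,4,14
2,3,14
6,13
1,5,13
…and 42 more, for 54 total.

54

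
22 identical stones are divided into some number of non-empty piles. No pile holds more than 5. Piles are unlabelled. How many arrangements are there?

There are 255 such partitions.

255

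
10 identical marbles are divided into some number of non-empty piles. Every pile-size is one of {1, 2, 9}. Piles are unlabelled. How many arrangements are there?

7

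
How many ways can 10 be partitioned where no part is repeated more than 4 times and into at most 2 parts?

The partitions of 10 that satisfy the conditions:
10
9 + 1
8 + 2
7 + 3
6 + 4
5 + 5

6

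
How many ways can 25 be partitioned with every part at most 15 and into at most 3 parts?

35

There are too many to list fully; the first 12 (by largest part) are:
15 + 10
15 + 9 + 1
15 + 8 + 2
15 + 7 + 3
15 + 6 + 4
15 + 5 + 5
14 + 11
14 + 10 + 1
14 + 9 + 2
14 + 8 + 3
14 + 7 + 4
14 + 6 + 5
…and 23 more, for 35 total.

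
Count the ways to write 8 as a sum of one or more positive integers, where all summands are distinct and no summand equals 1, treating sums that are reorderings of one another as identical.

3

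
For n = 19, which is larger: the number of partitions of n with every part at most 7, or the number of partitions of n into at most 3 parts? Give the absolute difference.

Partitions of 19 with every part at most 7: 300.
Partitions of 19 into at most 3 parts: 40.
|300 − 40| = 260.

260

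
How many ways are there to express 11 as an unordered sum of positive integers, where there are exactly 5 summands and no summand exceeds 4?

Listing the qualifying partitions of 11:
1, 1, 1, 4, 4
1, 1, 2, 3, 4
1, 2, 2, 2, 4
1, 1, 3, 3, 3
1, 2, 2, 3, 3
2, 2, 2, 2, 3
Counting gives 6.

6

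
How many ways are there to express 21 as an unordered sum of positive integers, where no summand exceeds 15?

773

A full systematic count gives 773.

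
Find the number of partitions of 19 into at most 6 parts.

Systematic enumeration (by largest part, then next-largest, …) yields 235.

235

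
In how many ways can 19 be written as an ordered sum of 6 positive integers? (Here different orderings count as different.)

Equivalently, choose which 5 of the 18 gaps become plus signs: C(18,5) = 8568.

8568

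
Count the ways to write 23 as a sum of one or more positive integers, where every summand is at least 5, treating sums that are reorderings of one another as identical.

21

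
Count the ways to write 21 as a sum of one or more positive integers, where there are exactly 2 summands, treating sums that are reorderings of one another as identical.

10

They are:
20 + 1
19 + 2
18 + 3
17 + 4
16 + 5
15 + 6
14 + 7
13 + 8
12 + 9
11 + 10
Counting gives 10.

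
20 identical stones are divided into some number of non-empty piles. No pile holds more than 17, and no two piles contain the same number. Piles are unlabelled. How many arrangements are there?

61

A partial list (first 12 by largest part):
17 + 3
17 + 2 + 1
16 + 4
16 + 3 + 1
15 + 5
15 + 4 + 1
15 + 3 + 2
14 + 6
14 + 5 + 1
14 + 4 + 2
14 + 3 + 2 + 1
13 + 7
…and 49 more, for 61 total.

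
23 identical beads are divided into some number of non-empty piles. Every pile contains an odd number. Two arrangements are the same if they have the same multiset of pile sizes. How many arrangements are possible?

104

Systematic enumeration (by largest part, then next-largest, …) yields 104.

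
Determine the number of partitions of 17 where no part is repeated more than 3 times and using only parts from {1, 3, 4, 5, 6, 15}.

23

The partitions of 17 that satisfy the conditions:
15 + 1 + 1
6 + 6 + 5
6 + 6 + 4 + 1
6 + 6 + 3 + 1 + 1
6 + 5 + 5 + 1
6 + 5 + 4 + 1 + 1
6 + 5 + 3 + 3
6 + 5 + 3 + 1 + 1 + 1
6 + 4 + 4 + 3
6 + 4 + 4 + 1 + 1 + 1
6 + 4 + 3 + 3 + 1
6 + 3 + 3 + 3 + 1 + 1
5 + 5 + 5 + 1 + 1
5 + 5 + 4 + 3
5 + 5 + 4 + 1 + 1 + 1
5 + 5 + 3 + 3 + 1
5 + 4 + 4 + 4
5 + 4 + 4 + 3 + 1
5 + 4 + 3 + 3 + 1 + 1
5 + 3 + 3 + 3 + 1 + 1 + 1
4 + 4 + 4 + 3 + 1 + 1
4 + 4 + 3 + 3 + 3
4 + 4 + 3 + 3 + 1 + 1 + 1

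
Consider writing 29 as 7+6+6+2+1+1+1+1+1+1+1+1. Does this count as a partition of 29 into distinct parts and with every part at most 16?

The parts sum to 29, and the condition 'all summands are distinct' is violated.

No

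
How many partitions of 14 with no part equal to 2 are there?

There are too many to list fully; the first 12 (by largest part) are:
14
13,1
12,1,1
11,3
11,1,1,1
10,4
10,3,1
10,1,1,1,1
9,5
9,4,1
9,3,1,1
9,1,1,1,1,1
…and 46 more, for 58 total.

58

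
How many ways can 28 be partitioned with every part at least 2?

708

Enumerating by decreasing first part gives 708 partitions in all.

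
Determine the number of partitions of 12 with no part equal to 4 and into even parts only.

Listing the qualifying partitions of 12:
12
10, 2
8, 2, 2
6, 6
6, 2, 2, 2
2, 2, 2, 2, 2, 2

6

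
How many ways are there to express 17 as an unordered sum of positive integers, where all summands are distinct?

38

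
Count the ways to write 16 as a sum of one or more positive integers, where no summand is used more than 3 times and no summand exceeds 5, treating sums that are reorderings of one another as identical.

A partial list (first 12 by largest part):
5,5,5,1
5,5,4,2
5,5,4,1,1
5,5,3,3
5,5,3,2,1
5,5,3,1,1,1
5,5,2,2,2
5,5,2,2,1,1
5,4,4,3
5,4,4,2,1
5,4,4,1,1,1
5,4,3,3,1
…and 24 more, for 36 total.

36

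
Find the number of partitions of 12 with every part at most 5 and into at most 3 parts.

3

Listing the qualifying partitions of 12:
5, 5, 2
5, 4, 3
4, 4, 4
Counting gives 3.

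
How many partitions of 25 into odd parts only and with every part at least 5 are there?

7

The partitions of 25 that satisfy the conditions:
25
5 + 5 + 15
5 + 7 + 13
5 + 9 + 11
7 + 7 + 11
7 + 9 + 9
5 + 5 + 5 + 5 + 5
Counting gives 7.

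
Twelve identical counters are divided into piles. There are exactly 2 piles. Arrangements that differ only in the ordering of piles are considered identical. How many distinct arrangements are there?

The partitions of 12 that satisfy the conditions:
1,11
2,10
3,9
4,8
5,7
6,6

6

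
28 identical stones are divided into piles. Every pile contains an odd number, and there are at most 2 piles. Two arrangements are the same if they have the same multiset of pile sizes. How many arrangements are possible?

7

Listing the qualifying partitions of 28:
27+1
25+3
23+5
21+7
19+9
17+11
15+13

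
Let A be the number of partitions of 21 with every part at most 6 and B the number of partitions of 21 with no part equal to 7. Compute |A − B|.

326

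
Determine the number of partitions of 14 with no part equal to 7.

120

There are 120 such partitions.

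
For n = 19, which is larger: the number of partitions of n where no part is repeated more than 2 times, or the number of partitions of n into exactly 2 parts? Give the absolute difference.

154

Partitions of 19 where no part is repeated more than 2 times: 163.
Partitions of 19 into exactly 2 parts: 9.
|163 − 9| = 154.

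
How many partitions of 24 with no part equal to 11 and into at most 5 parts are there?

There are 294 such partitions.

294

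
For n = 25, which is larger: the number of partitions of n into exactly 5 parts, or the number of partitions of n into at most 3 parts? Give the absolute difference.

127

Partitions of 25 into exactly 5 parts: 192.
Partitions of 25 into at most 3 parts: 65.
|192 − 65| = 127.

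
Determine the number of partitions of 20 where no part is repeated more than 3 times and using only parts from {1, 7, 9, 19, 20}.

The partitions of 20 that satisfy the conditions:
20
19, 1
9, 9, 1, 1

3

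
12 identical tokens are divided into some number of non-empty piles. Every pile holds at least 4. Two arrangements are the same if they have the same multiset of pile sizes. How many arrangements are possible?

Listing the qualifying partitions of 12:
12
4 + 8
5 + 7
6 + 6
4 + 4 + 4
Counting gives 5.

5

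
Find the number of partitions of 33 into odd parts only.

448

Counting exhaustively, 448 partitions satisfy the conditions.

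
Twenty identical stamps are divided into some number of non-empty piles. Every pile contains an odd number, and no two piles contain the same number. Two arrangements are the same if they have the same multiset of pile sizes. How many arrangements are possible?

7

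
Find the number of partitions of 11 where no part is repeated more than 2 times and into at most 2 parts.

They are:
11
10,1
9,2
8,3
7,4
6,5
That's 6 in total.

6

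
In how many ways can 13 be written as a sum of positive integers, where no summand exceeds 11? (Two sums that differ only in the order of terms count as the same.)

99

Direct enumeration gives 99 partitions.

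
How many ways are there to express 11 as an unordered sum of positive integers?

A partial list (first 12 by largest part):
11
10, 1
9, 2
9, 1, 1
8, 3
8, 2, 1
8, 1, 1, 1
7, 4
7, 3, 1
7, 2, 2
7, 2, 1, 1
7, 1, 1, 1, 1
…and 44 more, for 56 total.

56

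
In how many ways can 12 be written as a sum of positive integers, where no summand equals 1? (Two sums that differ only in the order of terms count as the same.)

The partitions of 12 that satisfy the conditions:
12
10 + 2
9 + 3
8 + 4
8 + 2 + 2
7 + 5
7 + 3 + 2
6 + 6
6 + 4 + 2
6 + 3 + 3
6 + 2 + 2 + 2
5 + 5 + 2
5 + 4 + 3
5 + 3 + 2 + 2
4 + 4 + 4
4 + 4 + 2 + 2
4 + 3 + 3 + 2
4 + 2 + 2 + 2 + 2
3 + 3 + 3 + 3
3 + 3 + 2 + 2 + 2
2 + 2 + 2 + 2 + 2 + 2

21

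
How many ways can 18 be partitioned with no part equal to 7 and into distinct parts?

There are too many to list fully; the first 12 (by largest part) are:
18
17 + 1
16 + 2
15 + 3
15 + 2 + 1
14 + 4
14 + 3 + 1
13 + 5
13 + 4 + 1
13 + 3 + 2
12 + 6
12 + 5 + 1
…and 24 more, for 36 total.

36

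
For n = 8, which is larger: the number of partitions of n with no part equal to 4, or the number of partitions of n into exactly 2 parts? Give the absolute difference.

Partitions of 8 with no part equal to 4: 17.
Partitions of 8 into exactly 2 parts: 4.
|17 − 4| = 13.

13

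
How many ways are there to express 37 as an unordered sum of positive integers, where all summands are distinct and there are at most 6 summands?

Counting exhaustively, 731 partitions satisfy the conditions.

731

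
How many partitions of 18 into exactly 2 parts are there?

9

Enumerating:
1, 17
2, 16
3, 15
4, 14
5, 13
6, 12
7, 11
8, 10
9, 9
Counting gives 9.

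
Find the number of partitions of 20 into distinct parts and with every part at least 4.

12

Enumerating:
20
16 + 4
15 + 5
14 + 6
13 + 7
12 + 8
11 + 9
11 + 5 + 4
10 + 6 + 4
9 + 7 + 4
9 + 6 + 5
8 + 7 + 5
Counting gives 12.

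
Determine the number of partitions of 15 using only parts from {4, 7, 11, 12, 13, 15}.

The partitions of 15 that satisfy the conditions:
15
11,4
7,4,4
Counting gives 3.

3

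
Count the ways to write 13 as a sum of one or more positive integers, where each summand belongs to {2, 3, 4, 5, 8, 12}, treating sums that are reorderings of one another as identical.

Enumerating:
8+5
8+3+2
5+5+3
5+4+4
5+4+2+2
5+3+3+2
5+2+2+2+2
4+4+3+2
4+3+3+3
4+3+2+2+2
3+3+3+2+2
3+2+2+2+2+2

12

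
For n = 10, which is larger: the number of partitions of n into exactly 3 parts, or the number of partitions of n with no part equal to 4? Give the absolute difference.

23

Partitions of 10 into exactly 3 parts: 8.
Partitions of 10 with no part equal to 4: 31.
|8 − 31| = 23.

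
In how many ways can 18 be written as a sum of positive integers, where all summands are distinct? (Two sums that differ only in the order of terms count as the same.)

A partial list (first 12 by largest part):
18
1 + 17
2 + 16
3 + 15
1 + 2 + 15
4 + 14
1 + 3 + 14
5 + 13
1 + 4 + 13
2 + 3 + 13
6 + 12
1 + 5 + 12
…and 34 more, for 46 total.

46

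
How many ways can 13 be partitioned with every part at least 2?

24

Listing the qualifying partitions of 13:
13
2, 11
3, 10
4, 9
2, 2, 9
5, 8
2, 3, 8
6, 7
2, 4, 7
3, 3, 7
2, 2, 2, 7
2, 5, 6
3, 4, 6
2, 2, 3, 6
3, 5, 5
4, 4, 5
2, 2, 4, 5
2, 3, 3, 5
2, 2, 2, 2, 5
2, 3, 4, 4
3, 3, 3, 4
2, 2, 2, 3, 4
2, 2, 3, 3, 3
2, 2, 2, 2, 2, 3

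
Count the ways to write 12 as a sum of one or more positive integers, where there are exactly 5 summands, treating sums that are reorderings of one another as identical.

Enumerating:
8,1,1,1,1
7,2,1,1,1
6,3,1,1,1
6,2,2,1,1
5,4,1,1,1
5,3,2,1,1
5,2,2,2,1
4,4,2,1,1
4,3,3,1,1
4,3,2,2,1
4,2,2,2,2
3,3,3,2,1
3,3,2,2,2

13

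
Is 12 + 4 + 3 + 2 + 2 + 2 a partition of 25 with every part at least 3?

The parts sum to 25, and the condition 'every summand is at least 3' is violated.

No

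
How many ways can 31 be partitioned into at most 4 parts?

Counting exhaustively, 321 partitions satisfy the conditions.

321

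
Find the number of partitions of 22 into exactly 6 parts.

136

Counting exhaustively, 136 partitions satisfy the conditions.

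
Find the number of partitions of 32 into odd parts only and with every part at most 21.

Counting exhaustively, 371 partitions satisfy the conditions.

371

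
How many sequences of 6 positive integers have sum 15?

By stars and bars with positive parts, the count is C(14,5) = 2002.

2002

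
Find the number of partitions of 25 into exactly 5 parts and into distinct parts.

A partial list (first 12 by largest part):
1+2+3+4+15
1+2+3+5+14
1+2+3+6+13
1+2+4+5+13
1+2+3+7+12
1+2+4+6+12
1+3+4+5+12
1+2+3+8+11
1+2+4+7+11
1+2+5+6+11
1+3+4+6+11
2+3+4+5+11
…and 18 more, for 30 total.

30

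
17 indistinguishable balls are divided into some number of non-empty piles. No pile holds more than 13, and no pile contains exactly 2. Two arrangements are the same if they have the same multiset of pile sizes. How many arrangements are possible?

116

Counting exhaustively, 116 partitions satisfy the conditions.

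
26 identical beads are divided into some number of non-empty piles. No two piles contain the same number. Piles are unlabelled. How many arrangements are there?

A full systematic count gives 165.

165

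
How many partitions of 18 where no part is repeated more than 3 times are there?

Enumerating by decreasing first part gives 208 partitions in all.

208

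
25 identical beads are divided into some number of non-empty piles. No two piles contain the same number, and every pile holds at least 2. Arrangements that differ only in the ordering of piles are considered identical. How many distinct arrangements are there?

76

Enumerating by decreasing first part gives 76 partitions in all.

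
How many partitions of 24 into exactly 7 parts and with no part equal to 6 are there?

A full systematic count gives 143.

143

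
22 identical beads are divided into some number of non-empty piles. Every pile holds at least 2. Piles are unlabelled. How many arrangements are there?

A full systematic count gives 210.

210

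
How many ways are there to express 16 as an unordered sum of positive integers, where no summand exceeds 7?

164

Systematic enumeration (by largest part, then next-largest, …) yields 164.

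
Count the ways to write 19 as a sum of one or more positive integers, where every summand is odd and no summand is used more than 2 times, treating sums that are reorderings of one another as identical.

Enumerating:
19
17+1+1
15+3+1
13+5+1
13+3+3
11+7+1
11+5+3
11+3+3+1+1
9+9+1
9+7+3
9+5+5
9+5+3+1+1
7+7+5
7+7+3+1+1
7+5+5+1+1
7+5+3+3+1

16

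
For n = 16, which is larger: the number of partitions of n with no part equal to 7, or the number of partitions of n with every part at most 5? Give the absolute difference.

100

Partitions of 16 with no part equal to 7: 201.
Partitions of 16 with every part at most 5: 101.
|201 − 101| = 100.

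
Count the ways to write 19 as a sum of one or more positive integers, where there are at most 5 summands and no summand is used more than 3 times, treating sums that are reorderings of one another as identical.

Systematic enumeration (by largest part, then next-largest, …) yields 160.

160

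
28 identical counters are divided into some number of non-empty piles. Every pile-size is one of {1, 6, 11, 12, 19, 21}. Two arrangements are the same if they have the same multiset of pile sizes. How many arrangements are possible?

19

Enumerating:
1+6+21
1+1+1+1+1+1+1+21
1+1+1+6+19
1+1+1+1+1+1+1+1+1+19
1+1+1+1+12+12
1+1+1+1+1+11+12
1+1+1+1+6+6+12
1+1+1+1+1+1+1+1+1+1+6+12
1+1+1+1+1+1+1+1+1+1+1+1+1+1+1+1+12
6+11+11
1+1+1+1+1+1+11+11
1+1+1+1+1+6+6+11
1+1+1+1+1+1+1+1+1+1+1+6+11
1+1+1+1+1+1+1+1+1+1+1+1+1+1+1+1+1+11
1+1+1+1+6+6+6+6
1+1+1+1+1+1+1+1+1+1+6+6+6
1+1+1+1+1+1+1+1+1+1+1+1+1+1+1+1+6+6
1+1+1+1+1+1+1+1+1+1+1+1+1+1+1+1+1+1+1+1+1+1+6
1+1+1+1+1+1+1+1+1+1+1+1+1+1+1+1+1+1+1+1+1+1+1+1+1+1+1+1
Counting gives 19.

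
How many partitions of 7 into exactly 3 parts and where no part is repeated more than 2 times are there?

4

The partitions of 7 that satisfy the conditions:
5+1+1
4+2+1
3+3+1
3+2+2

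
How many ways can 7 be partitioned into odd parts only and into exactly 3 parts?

They are:
5 + 1 + 1
3 + 3 + 1

2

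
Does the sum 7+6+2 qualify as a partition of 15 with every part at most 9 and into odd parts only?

The parts sum to 15, and the condition 'every summand is odd' is violated.

No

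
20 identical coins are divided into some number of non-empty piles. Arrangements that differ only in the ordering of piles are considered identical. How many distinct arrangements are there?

627

Systematic enumeration (by largest part, then next-largest, …) yields 627.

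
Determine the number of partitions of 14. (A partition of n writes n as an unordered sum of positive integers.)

135

Systematic enumeration (by largest part, then next-largest, …) yields 135.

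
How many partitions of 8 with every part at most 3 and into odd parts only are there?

The partitions of 8 that satisfy the conditions:
3, 3, 1, 1
3, 1, 1, 1, 1, 1
1, 1, 1, 1, 1, 1, 1, 1

3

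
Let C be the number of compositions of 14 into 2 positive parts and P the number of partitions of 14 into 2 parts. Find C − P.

6

Ordered (compositions into 2 parts): C(13,1) = 13.
Unordered (partitions into 2 parts): 7.
Difference: 13 − 7 = 6.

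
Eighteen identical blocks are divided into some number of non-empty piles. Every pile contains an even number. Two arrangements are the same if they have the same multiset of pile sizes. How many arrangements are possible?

There are too many to list fully; the first 12 (by largest part) are:
18
2, 16
4, 14
2, 2, 14
6, 12
2, 4, 12
2, 2, 2, 12
8, 10
2, 6, 10
4, 4, 10
2, 2, 4, 10
2, 2, 2, 2, 10
…and 18 more, for 30 total.

30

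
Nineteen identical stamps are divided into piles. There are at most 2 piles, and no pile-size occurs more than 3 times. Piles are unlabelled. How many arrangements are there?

10

Enumerating:
19
1+18
2+17
3+16
4+15
5+14
6+13
7+12
8+11
9+10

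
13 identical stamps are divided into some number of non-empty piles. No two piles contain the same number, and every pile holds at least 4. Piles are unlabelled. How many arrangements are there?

4

Enumerating:
13
9+4
8+5
7+6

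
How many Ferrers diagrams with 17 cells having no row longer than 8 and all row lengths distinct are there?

13

Enumerating:
8+7+2
8+6+3
8+6+2+1
8+5+4
8+5+3+1
8+4+3+2
7+6+4
7+6+3+1
7+5+4+1
7+5+3+2
7+4+3+2+1
6+5+4+2
6+5+3+2+1
That's 13 in total.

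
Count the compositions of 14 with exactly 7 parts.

Place 6 bars in the 13 internal gaps of a row of 14 dots: C(13,6) = 1716.

1716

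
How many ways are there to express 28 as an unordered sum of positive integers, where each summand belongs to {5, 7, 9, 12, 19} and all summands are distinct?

The partitions of 28 that satisfy the conditions:
19 + 9
12 + 9 + 7

2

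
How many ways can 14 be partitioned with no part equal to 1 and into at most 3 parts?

The partitions of 14 that satisfy the conditions:
14
12, 2
11, 3
10, 4
10, 2, 2
9, 5
9, 3, 2
8, 6
8, 4, 2
8, 3, 3
7, 7
7, 5, 2
7, 4, 3
6, 6, 2
6, 5, 3
6, 4, 4
5, 5, 4

17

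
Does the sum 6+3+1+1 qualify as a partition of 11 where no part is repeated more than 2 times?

Yes

The parts sum to 11, and the condition 'no summand is used more than 2 times' holds.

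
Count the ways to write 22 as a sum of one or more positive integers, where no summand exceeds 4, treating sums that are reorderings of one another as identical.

136

Enumerating by decreasing first part gives 136 partitions in all.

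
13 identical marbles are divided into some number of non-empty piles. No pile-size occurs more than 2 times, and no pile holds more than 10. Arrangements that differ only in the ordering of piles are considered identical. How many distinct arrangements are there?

40

A partial list (first 12 by largest part):
3, 10
1, 2, 10
4, 9
1, 3, 9
2, 2, 9
1, 1, 2, 9
5, 8
1, 4, 8
2, 3, 8
1, 1, 3, 8
1, 2, 2, 8
6, 7
…and 28 more, for 40 total.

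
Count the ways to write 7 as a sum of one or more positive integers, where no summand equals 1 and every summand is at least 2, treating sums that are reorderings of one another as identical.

The partitions of 7 that satisfy the conditions:
7
2, 5
3, 4
2, 2, 3
Counting gives 4.

4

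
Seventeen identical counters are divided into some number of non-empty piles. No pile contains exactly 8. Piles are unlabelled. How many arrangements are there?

A full systematic count gives 267.

267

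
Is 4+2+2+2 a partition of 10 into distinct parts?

No

The parts sum to 10, and the condition 'all summands are distinct' is violated.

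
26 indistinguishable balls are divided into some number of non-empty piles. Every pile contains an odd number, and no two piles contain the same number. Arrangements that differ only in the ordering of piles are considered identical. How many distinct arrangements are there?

Enumerating:
1, 25
3, 23
5, 21
7, 19
9, 17
1, 3, 5, 17
11, 15
1, 3, 7, 15
1, 3, 9, 13
1, 5, 7, 13
1, 5, 9, 11
3, 5, 7, 11

12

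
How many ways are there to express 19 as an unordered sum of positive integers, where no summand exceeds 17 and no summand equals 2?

A full systematic count gives 191.

191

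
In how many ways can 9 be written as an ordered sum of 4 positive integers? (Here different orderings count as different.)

56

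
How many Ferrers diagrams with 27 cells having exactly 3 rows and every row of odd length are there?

Listing the qualifying partitions of 27:
25, 1, 1
23, 3, 1
21, 5, 1
21, 3, 3
19, 7, 1
19, 5, 3
17, 9, 1
17, 7, 3
17, 5, 5
15, 11, 1
15, 9, 3
15, 7, 5
13, 13, 1
13, 11, 3
13, 9, 5
13, 7, 7
11, 11, 5
11, 9, 7
9, 9, 9

19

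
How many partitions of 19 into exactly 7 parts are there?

There are too many to list fully; the first 12 (by largest part) are:
1+1+1+1+1+1+13
1+1+1+1+1+2+12
1+1+1+1+1+3+11
1+1+1+1+2+2+11
1+1+1+1+1+4+10
1+1+1+1+2+3+10
1+1+1+2+2+2+10
1+1+1+1+1+5+9
1+1+1+1+2+4+9
1+1+1+1+3+3+9
1+1+1+2+2+3+9
1+1+2+2+2+2+9
…and 53 more, for 65 total.

65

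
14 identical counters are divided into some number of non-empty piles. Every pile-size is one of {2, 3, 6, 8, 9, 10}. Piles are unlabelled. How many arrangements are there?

Enumerating:
10,2,2
9,3,2
8,6
8,3,3
8,2,2,2
6,6,2
6,3,3,2
6,2,2,2,2
3,3,3,3,2
3,3,2,2,2,2
2,2,2,2,2,2,2

11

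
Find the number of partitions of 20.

627

A full systematic count gives 627.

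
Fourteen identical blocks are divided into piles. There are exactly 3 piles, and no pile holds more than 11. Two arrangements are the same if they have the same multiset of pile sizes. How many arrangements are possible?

15

The partitions of 14 that satisfy the conditions:
11,2,1
10,3,1
10,2,2
9,4,1
9,3,2
8,5,1
8,4,2
8,3,3
7,6,1
7,5,2
7,4,3
6,6,2
6,5,3
6,4,4
5,5,4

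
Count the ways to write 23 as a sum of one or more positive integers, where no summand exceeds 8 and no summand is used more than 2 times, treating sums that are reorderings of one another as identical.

Systematic enumeration (by largest part, then next-largest, …) yields 124.

124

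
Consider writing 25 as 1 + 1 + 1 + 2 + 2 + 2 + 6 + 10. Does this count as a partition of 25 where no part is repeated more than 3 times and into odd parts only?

The parts sum to 25, and the condition 'every summand is odd' is violated.

No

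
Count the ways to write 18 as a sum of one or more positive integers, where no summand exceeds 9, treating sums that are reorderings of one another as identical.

318

A full systematic count gives 318.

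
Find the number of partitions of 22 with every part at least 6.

11

They are:
22
16+6
15+7
14+8
13+9
12+10
11+11
10+6+6
9+7+6
8+8+6
8+7+7
That's 11 in total.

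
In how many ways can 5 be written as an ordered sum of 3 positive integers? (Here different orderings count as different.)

6

Equivalently, choose which 2 of the 4 gaps become plus signs: C(4,2) = 6.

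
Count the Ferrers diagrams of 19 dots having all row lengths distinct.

A partial list (first 12 by largest part):
19
1, 18
2, 17
3, 16
1, 2, 16
4, 15
1, 3, 15
5, 14
1, 4, 14
2, 3, 14
6, 13
1, 5, 13
…and 42 more, for 54 total.

54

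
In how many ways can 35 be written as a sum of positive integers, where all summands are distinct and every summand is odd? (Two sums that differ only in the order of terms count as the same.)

A partial list (first 12 by largest part):
35
31,3,1
29,5,1
27,7,1
27,5,3
25,9,1
25,7,3
23,11,1
23,9,3
23,7,5
21,13,1
21,11,3
…and 17 more, for 29 total.

29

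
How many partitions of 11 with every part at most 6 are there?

There are too many to list fully; the first 12 (by largest part) are:
6 + 5
6 + 4 + 1
6 + 3 + 2
6 + 3 + 1 + 1
6 + 2 + 2 + 1
6 + 2 + 1 + 1 + 1
6 + 1 + 1 + 1 + 1 + 1
5 + 5 + 1
5 + 4 + 2
5 + 4 + 1 + 1
5 + 3 + 3
5 + 3 + 2 + 1
…and 32 more, for 44 total.

44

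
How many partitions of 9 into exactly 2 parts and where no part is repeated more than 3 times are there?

The partitions of 9 that satisfy the conditions:
8, 1
7, 2
6, 3
5, 4

4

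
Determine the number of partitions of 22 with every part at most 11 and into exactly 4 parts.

There are too many to list fully; the first 12 (by largest part) are:
11, 9, 1, 1
11, 8, 2, 1
11, 7, 3, 1
11, 7, 2, 2
11, 6, 4, 1
11, 6, 3, 2
11, 5, 5, 1
11, 5, 4, 2
11, 5, 3, 3
11, 4, 4, 3
10, 10, 1, 1
10, 9, 2, 1
…and 41 more, for 53 total.

53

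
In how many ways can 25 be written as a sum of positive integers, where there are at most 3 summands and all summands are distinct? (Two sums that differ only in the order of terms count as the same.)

53

There are too many to list fully; the first 12 (by largest part) are:
25
1, 24
2, 23
3, 22
1, 2, 22
4, 21
1, 3, 21
5, 20
1, 4, 20
2, 3, 20
6, 19
1, 5, 19
…and 41 more, for 53 total.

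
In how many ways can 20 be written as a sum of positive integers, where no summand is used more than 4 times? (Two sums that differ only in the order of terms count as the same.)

409

There are 409 such partitions.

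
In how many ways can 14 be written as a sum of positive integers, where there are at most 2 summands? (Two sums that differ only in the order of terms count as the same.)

They are:
14
13 + 1
12 + 2
11 + 3
10 + 4
9 + 5
8 + 6
7 + 7
Counting gives 8.

8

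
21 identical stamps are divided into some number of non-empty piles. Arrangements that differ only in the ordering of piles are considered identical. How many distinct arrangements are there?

Counting exhaustively, 792 partitions satisfy the conditions.

792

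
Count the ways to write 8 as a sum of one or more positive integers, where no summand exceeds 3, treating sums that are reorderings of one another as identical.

10

Listing the qualifying partitions of 8:
3,3,2
3,3,1,1
3,2,2,1
3,2,1,1,1
3,1,1,1,1,1
2,2,2,2
2,2,2,1,1
2,2,1,1,1,1
2,1,1,1,1,1,1
1,1,1,1,1,1,1,1
Counting gives 10.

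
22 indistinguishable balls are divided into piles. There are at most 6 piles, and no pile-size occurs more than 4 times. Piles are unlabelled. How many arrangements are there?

Enumerating by decreasing first part gives 387 partitions in all.

387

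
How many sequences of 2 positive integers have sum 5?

4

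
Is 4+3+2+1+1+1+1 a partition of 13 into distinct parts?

No

The parts sum to 13, and the condition 'all summands are distinct' is violated.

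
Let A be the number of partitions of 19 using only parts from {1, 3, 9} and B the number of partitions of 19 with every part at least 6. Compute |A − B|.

6

Partitions of 19 using only parts from {1, 3, 9}: 12.
Partitions of 19 with every part at least 6: 6.
|12 − 6| = 6.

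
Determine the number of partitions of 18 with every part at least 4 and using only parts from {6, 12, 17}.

They are:
12 + 6
6 + 6 + 6

2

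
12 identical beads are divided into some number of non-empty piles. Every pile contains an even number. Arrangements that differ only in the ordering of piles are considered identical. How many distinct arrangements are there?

11

They are:
12
10+2
8+4
8+2+2
6+6
6+4+2
6+2+2+2
4+4+4
4+4+2+2
4+2+2+2+2
2+2+2+2+2+2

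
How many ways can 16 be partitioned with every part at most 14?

229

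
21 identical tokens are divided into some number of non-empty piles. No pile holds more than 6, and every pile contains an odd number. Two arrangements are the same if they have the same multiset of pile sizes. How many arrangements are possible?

Enumerating:
1, 5, 5, 5, 5
3, 3, 5, 5, 5
1, 1, 1, 3, 5, 5, 5
1, 1, 1, 1, 1, 1, 5, 5, 5
1, 1, 3, 3, 3, 5, 5
1, 1, 1, 1, 1, 3, 3, 5, 5
1, 1, 1, 1, 1, 1, 1, 1, 3, 5, 5
1, 1, 1, 1, 1, 1, 1, 1, 1, 1, 1, 5, 5
1, 3, 3, 3, 3, 3, 5
1, 1, 1, 1, 3, 3, 3, 3, 5
1, 1, 1, 1, 1, 1, 1, 3, 3, 3, 5
1, 1, 1, 1, 1, 1, 1, 1, 1, 1, 3, 3, 5
1, 1, 1, 1, 1, 1, 1, 1, 1, 1, 1, 1, 1, 3, 5
1, 1, 1, 1, 1, 1, 1, 1, 1, 1, 1, 1, 1, 1, 1, 1, 5
3, 3, 3, 3, 3, 3, 3
1, 1, 1, 3, 3, 3, 3, 3, 3
1, 1, 1, 1, 1, 1, 3, 3, 3, 3, 3
1, 1, 1, 1, 1, 1, 1, 1, 1, 3, 3, 3, 3
1, 1, 1, 1, 1, 1, 1, 1, 1, 1, 1, 1, 3, 3, 3
1, 1, 1, 1, 1, 1, 1, 1, 1, 1, 1, 1, 1, 1, 1, 3, 3
1, 1, 1, 1, 1, 1, 1, 1, 1, 1, 1, 1, 1, 1, 1, 1, 1, 1, 3
1, 1, 1, 1, 1, 1, 1, 1, 1, 1, 1, 1, 1, 1, 1, 1, 1, 1, 1, 1, 1
Counting gives 22.

22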